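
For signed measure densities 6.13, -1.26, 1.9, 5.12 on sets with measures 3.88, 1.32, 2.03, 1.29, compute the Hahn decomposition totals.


Step 1: Compute signed measure on each set:
  Set 1: 6.13 * 3.88 = 23.7844
  Set 2: -1.26 * 1.32 = -1.6632
  Set 3: 1.9 * 2.03 = 3.857
  Set 4: 5.12 * 1.29 = 6.6048
Step 2: Total signed measure = (23.7844) + (-1.6632) + (3.857) + (6.6048)
     = 32.583
Step 3: Positive part mu+(X) = sum of positive contributions = 34.2462
Step 4: Negative part mu-(X) = |sum of negative contributions| = 1.6632


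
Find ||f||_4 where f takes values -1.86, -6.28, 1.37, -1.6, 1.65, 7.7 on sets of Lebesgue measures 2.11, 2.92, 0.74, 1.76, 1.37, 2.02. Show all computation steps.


Step 1: Compute |f_i|^4 for each value:
  |-1.86|^4 = 11.968832
  |-6.28|^4 = 1555.387395
  |1.37|^4 = 3.522754
  |-1.6|^4 = 6.5536
  |1.65|^4 = 7.412006
  |7.7|^4 = 3515.3041
Step 2: Multiply by measures and sum:
  11.968832 * 2.11 = 25.254236
  1555.387395 * 2.92 = 4541.731192
  3.522754 * 0.74 = 2.606838
  6.5536 * 1.76 = 11.534336
  7.412006 * 1.37 = 10.154449
  3515.3041 * 2.02 = 7100.914282
Sum = 25.254236 + 4541.731192 + 2.606838 + 11.534336 + 10.154449 + 7100.914282 = 11692.195332
Step 3: Take the p-th root:
||f||_4 = (11692.195332)^(1/4) = 10.398579


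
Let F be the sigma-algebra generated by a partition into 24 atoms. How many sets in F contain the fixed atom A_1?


Each element of F is a union of some subset S of the 24 atoms.
The element contains A_1 iff A_1 is in S.
So we count subsets S of {A_1,...,A_24} with A_1 in S: choose freely among the other 23 atoms.
Count = 2^(24-1) = 2^23 = 8388608.


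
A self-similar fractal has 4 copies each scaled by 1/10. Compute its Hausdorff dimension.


For a self-similar set with N copies scaled by 1/r:
dim_H = log(N)/log(r) = log(4)/log(10)
= 1.386294/2.302585
= 0.60206


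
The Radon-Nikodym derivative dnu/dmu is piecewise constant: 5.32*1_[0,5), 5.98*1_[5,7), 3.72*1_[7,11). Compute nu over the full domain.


Integrate each piece of the Radon-Nikodym derivative:
Step 1: integral_0^5 5.32 dx = 5.32*(5-0) = 5.32*5 = 26.6
Step 2: integral_5^7 5.98 dx = 5.98*(7-5) = 5.98*2 = 11.96
Step 3: integral_7^11 3.72 dx = 3.72*(11-7) = 3.72*4 = 14.88
Total: 26.6 + 11.96 + 14.88 = 53.44


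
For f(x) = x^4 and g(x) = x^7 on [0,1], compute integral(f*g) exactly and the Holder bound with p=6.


Step 1: Exact integral of f*g = integral(x^11, 0, 1) = 1/12
     = 0.083333
Step 2: Holder bound with p=6, q=1.2:
  ||f||_p = (integral x^24 dx)^(1/6) = (1/25)^(1/6) = 0.584804
  ||g||_q = (integral x^8.4 dx)^(1/1.2) = (1/9.4)^(1/1.2) = 0.154547
Step 3: Holder bound = ||f||_p * ||g||_q = 0.584804 * 0.154547 = 0.09038
Verification: 0.083333 <= 0.09038 (Holder holds)


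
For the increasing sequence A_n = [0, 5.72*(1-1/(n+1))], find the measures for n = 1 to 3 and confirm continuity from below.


By continuity of measure from below: if A_n increases to A, then m(A_n) -> m(A).
Here A = [0, 5.72], so m(A) = 5.72
Step 1: a_1 = 5.72*(1 - 1/2) = 2.86, m(A_1) = 2.86
Step 2: a_2 = 5.72*(1 - 1/3) = 3.8133, m(A_2) = 3.8133
Step 3: a_3 = 5.72*(1 - 1/4) = 4.29, m(A_3) = 4.29
Limit: m(A_n) -> m([0,5.72]) = 5.72


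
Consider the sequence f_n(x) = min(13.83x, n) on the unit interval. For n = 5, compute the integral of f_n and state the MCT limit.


f(x) = 13.83x on [0,1]; f_n(x) = min(13.83x, n). At n = 5:
Step 1: f(x) reaches 5 at x = 5/13.83 = 0.361533
Step 2: integral(f_5) = integral(13.83x, 0, 0.361533) + integral(5, 0.361533, 1)
       = 13.83*0.361533^2/2 + 5*(1 - 0.361533)
       = 0.903832 + 3.192336
       = 4.096168
Step 3: As n -> infinity, f_n increases to f, so by MCT integral(f_n) -> integral(f) = 13.83/2 = 6.915.
Convergence: integral(f_5) = 4.096168 -> 6.915 as n -> infinity


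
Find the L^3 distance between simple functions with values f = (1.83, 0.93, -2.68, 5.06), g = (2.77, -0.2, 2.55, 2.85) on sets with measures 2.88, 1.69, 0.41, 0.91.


Step 1: Compute differences f_i - g_i:
  1.83 - 2.77 = -0.94
  0.93 - -0.2 = 1.13
  -2.68 - 2.55 = -5.23
  5.06 - 2.85 = 2.21
Step 2: Compute |diff|^3 * measure for each set:
  |-0.94|^3 * 2.88 = 0.830584 * 2.88 = 2.392082
  |1.13|^3 * 1.69 = 1.442897 * 1.69 = 2.438496
  |-5.23|^3 * 0.41 = 143.055667 * 0.41 = 58.652823
  |2.21|^3 * 0.91 = 10.793861 * 0.91 = 9.822414
Step 3: Sum = 73.305815
Step 4: ||f-g||_3 = (73.305815)^(1/3) = 4.185167


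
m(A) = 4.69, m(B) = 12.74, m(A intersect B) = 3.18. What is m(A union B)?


By inclusion-exclusion: m(A u B) = m(A) + m(B) - m(A n B)
= 4.69 + 12.74 - 3.18
= 14.25


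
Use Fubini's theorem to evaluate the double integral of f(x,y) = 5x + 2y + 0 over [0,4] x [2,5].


By Fubini, integrate in x first, then y.
Step 1: Fix y, integrate over x in [0,4]:
  integral(5x + 2y + 0, x=0..4)
  = 5*(4^2 - 0^2)/2 + (2y + 0)*(4 - 0)
  = 40 + (2y + 0)*4
  = 40 + 8y + 0
  = 40 + 8y
Step 2: Integrate over y in [2,5]:
  integral(40 + 8y, y=2..5)
  = 40*3 + 8*(5^2 - 2^2)/2
  = 120 + 84
  = 204


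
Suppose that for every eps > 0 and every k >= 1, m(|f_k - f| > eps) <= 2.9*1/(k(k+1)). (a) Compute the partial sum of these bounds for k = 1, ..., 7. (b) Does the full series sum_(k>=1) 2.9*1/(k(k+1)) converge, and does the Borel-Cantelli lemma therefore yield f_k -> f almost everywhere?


Step 1: List the terms 2.9*1/(k(k+1)) for k = 1 to 7:
  k=1: 1.45
  k=2: 0.483333
  k=3: 0.241667
  k=4: 0.145
  k=5: 0.096667
  k=6: 0.069048
  k=7: 0.051786
Step 2: Partial sum = 1.45 + 0.483333 + 0.241667 + 0.145 + 0.096667 + 0.069048 + 0.051786
     = 2.5375
Step 3: The full series sum_(k>=1) 2.9*1/(k(k+1)) converges (telescoping series sum 1/(k(k+1)) = 1; a constant multiple of a convergent series converges).
Step 4: Fix eps > 0. Since sum_k m(|f_k - f| > eps) < infinity, the Borel-Cantelli lemma gives
        m(limsup_k {|f_k - f| > eps}) = 0, i.e. for a.e. x, |f_k(x) - f(x)| <= eps for all large k.
        Applying this with eps = 1/j for j = 1, 2, ... and intersecting the countably many full-measure sets,
        for a.e. x we get limsup_k |f_k(x) - f(x)| <= 1/j for every j, hence f_k -> f almost everywhere.
Conclusion: series converges; Borel-Cantelli yields f_k -> f a.e.


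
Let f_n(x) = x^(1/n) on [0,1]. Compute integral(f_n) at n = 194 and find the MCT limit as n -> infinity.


At n = 194: f_194(x) = x^(1/194).
Step 1: integral(x^(1/194), 0, 1) = [x^(1/194+1) / (1/194+1)] from 0 to 1
     = 1 / (1/194 + 1) = 1 / ((194+1)/194) = 194/(194+1)
     = 194/195 = 0.994872
Step 2: As n -> infinity, f_n(x) = x^(1/n) -> 1 for x in (0,1], and f_n is increasing in n.
By MCT, lim_n integral(f_n) = integral(lim_n f_n) = integral(1, 0, 1) = 1.
Step 3: Verify convergence: 194/195 = 0.994872 -> 1


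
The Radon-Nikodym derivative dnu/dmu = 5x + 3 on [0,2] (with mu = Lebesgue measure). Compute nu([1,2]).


nu(A) = integral_A (dnu/dmu) dmu = integral_1^2 (5x + 3) dx
Step 1: Antiderivative F(x) = (5/2)x^2 + 3x
Step 2: F(2) = (5/2)*2^2 + 3*2 = 10 + 6 = 16
Step 3: F(1) = (5/2)*1^2 + 3*1 = 2.5 + 3 = 5.5
Step 4: nu([1,2]) = F(2) - F(1) = 16 - 5.5 = 10.5


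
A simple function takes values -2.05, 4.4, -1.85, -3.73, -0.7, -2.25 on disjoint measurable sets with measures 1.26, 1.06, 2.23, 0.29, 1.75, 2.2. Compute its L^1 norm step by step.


Step 1: Compute |f_i|^1 for each value:
  |-2.05|^1 = 2.05
  |4.4|^1 = 4.4
  |-1.85|^1 = 1.85
  |-3.73|^1 = 3.73
  |-0.7|^1 = 0.7
  |-2.25|^1 = 2.25
Step 2: Multiply by measures and sum:
  2.05 * 1.26 = 2.583
  4.4 * 1.06 = 4.664
  1.85 * 2.23 = 4.1255
  3.73 * 0.29 = 1.0817
  0.7 * 1.75 = 1.225
  2.25 * 2.2 = 4.95
Sum = 2.583 + 4.664 + 4.1255 + 1.0817 + 1.225 + 4.95 = 18.6292
Step 3: Take the p-th root:
||f||_1 = (18.6292)^(1/1) = 18.6292


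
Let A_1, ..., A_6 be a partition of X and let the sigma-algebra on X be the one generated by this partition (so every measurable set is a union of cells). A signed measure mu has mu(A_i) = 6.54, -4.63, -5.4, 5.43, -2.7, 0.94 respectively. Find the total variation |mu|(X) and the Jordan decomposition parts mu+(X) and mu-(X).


Step 1: Every measurable set is a union of atoms (the cells / points), so a Hahn decomposition is
  obtained by grouping atoms by sign: P = union of atoms with mu > 0, N = union of the remaining atoms.
  Atoms in P (indices): 1, 4, 6;  atoms in N (indices): 2, 3, 5
  Positive values: 6.54, 5.43, 0.94
  Negative values: -4.63, -5.4, -2.7
Step 2: mu+(X) = mu(P) = sum of positive atom values = 12.91
Step 3: mu-(X) = -mu(N) = sum of |negative atom values| = 12.73
Step 4: |mu|(X) = mu+(X) + mu-(X) = 12.91 + 12.73 = 25.64


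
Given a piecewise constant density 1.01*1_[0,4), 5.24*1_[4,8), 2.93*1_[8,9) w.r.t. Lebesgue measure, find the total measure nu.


Integrate each piece of the Radon-Nikodym derivative:
Step 1: integral_0^4 1.01 dx = 1.01*(4-0) = 1.01*4 = 4.04
Step 2: integral_4^8 5.24 dx = 5.24*(8-4) = 5.24*4 = 20.96
Step 3: integral_8^9 2.93 dx = 2.93*(9-8) = 2.93*1 = 2.93
Total: 4.04 + 20.96 + 2.93 = 27.93


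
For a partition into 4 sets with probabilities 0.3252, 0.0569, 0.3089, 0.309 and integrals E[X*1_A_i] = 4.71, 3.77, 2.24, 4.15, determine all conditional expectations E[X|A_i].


For each cell A_i: E[X|A_i] = E[X*1_A_i] / P(A_i)
Step 1: E[X|A_1] = 4.71 / 0.3252 = 14.483395
Step 2: E[X|A_2] = 3.77 / 0.0569 = 66.256591
Step 3: E[X|A_3] = 2.24 / 0.3089 = 7.251538
Step 4: E[X|A_4] = 4.15 / 0.309 = 13.430421
Verification: E[X] = sum E[X*1_A_i] = 4.71 + 3.77 + 2.24 + 4.15 = 14.87


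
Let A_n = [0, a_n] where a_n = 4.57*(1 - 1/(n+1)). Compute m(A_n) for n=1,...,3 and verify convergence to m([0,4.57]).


By continuity of measure from below: if A_n increases to A, then m(A_n) -> m(A).
Here A = [0, 4.57], so m(A) = 4.57
Step 1: a_1 = 4.57*(1 - 1/2) = 2.285, m(A_1) = 2.285
Step 2: a_2 = 4.57*(1 - 1/3) = 3.0467, m(A_2) = 3.0467
Step 3: a_3 = 4.57*(1 - 1/4) = 3.4275, m(A_3) = 3.4275
Limit: m(A_n) -> m([0,4.57]) = 4.57


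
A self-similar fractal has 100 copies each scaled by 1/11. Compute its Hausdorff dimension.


For a self-similar set with N copies scaled by 1/r:
dim_H = log(N)/log(r) = log(100)/log(11)
= 4.60517/2.397895
= 1.920505


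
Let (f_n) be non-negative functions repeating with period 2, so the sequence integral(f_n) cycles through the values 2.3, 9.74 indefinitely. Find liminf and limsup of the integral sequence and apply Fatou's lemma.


The sequence (integral(f_n)) is periodic with period 2, repeating the values 2.3, 9.74 indefinitely.
Step 1: For a periodic sequence, every tail (a_m, a_(m+1), ...) contains all 2 period values infinitely often.
Step 2: Hence inf of every tail = min of the period values = min(2.3, 9.74) = 2.3.
        liminf_n integral(f_n) = sup over m of (inf of tail from m) = 2.3.
Step 3: Similarly sup of every tail = max of the period values = 9.74.
        limsup_n integral(f_n) = 9.74.
Step 4: Fatou's lemma: integral(liminf_n f_n) <= liminf_n integral(f_n) = 2.3.
        So the integral of the pointwise liminf is at most 2.3.


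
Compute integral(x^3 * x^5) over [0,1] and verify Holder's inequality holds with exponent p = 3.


Step 1: Exact integral of f*g = integral(x^8, 0, 1) = 1/9
     = 0.111111
Step 2: Holder bound with p=3, q=1.5:
  ||f||_p = (integral x^9 dx)^(1/3) = (1/10)^(1/3) = 0.464159
  ||g||_q = (integral x^7.5 dx)^(1/1.5) = (1/8.5)^(1/1.5) = 0.240097
Step 3: Holder bound = ||f||_p * ||g||_q = 0.464159 * 0.240097 = 0.111443
Verification: 0.111111 <= 0.111443 (Holder holds)


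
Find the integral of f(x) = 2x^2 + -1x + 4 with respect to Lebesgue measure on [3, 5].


The Lebesgue integral of a Riemann-integrable function agrees with the Riemann integral.
Antiderivative F(x) = (2/3)x^3 + (-1/2)x^2 + 4x
F(5) = (2/3)*5^3 + (-1/2)*5^2 + 4*5
     = (2/3)*125 + (-1/2)*25 + 4*5
     = 83.333333 + -12.5 + 20
     = 90.833333
F(3) = 25.5
Integral = F(5) - F(3) = 90.833333 - 25.5 = 65.333333


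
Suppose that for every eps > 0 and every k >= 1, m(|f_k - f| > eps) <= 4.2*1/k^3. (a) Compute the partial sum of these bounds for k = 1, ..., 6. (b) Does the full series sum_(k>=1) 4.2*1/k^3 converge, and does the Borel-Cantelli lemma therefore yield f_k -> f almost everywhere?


Step 1: List the terms 4.2*1/k^3 for k = 1 to 6:
  k=1: 4.2
  k=2: 0.525
  k=3: 0.155556
  k=4: 0.065625
  k=5: 0.0336
  k=6: 0.019444
Step 2: Partial sum = 4.2 + 0.525 + 0.155556 + 0.065625 + 0.0336 + 0.019444
     = 4.999225
Step 3: The full series sum_(k>=1) 4.2*1/k^3 converges (p-series with p = 3 > 1; a constant multiple of a convergent series converges).
Step 4: Fix eps > 0. Since sum_k m(|f_k - f| > eps) < infinity, the Borel-Cantelli lemma gives
        m(limsup_k {|f_k - f| > eps}) = 0, i.e. for a.e. x, |f_k(x) - f(x)| <= eps for all large k.
        Applying this with eps = 1/j for j = 1, 2, ... and intersecting the countably many full-measure sets,
        for a.e. x we get limsup_k |f_k(x) - f(x)| <= 1/j for every j, hence f_k -> f almost everywhere.
Conclusion: series converges; Borel-Cantelli yields f_k -> f a.e.


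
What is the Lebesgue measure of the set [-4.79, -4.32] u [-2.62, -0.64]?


For pairwise disjoint intervals, m(union) = sum of lengths.
= (-4.32 - -4.79) + (-0.64 - -2.62)
= 0.47 + 1.98
= 2.45


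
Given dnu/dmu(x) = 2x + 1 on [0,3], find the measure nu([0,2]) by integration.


nu(A) = integral_A (dnu/dmu) dmu = integral_0^2 (2x + 1) dx
Step 1: Antiderivative F(x) = (2/2)x^2 + 1x
Step 2: F(2) = (2/2)*2^2 + 1*2 = 4 + 2 = 6
Step 3: F(0) = (2/2)*0^2 + 1*0 = 0.0 + 0 = 0.0
Step 4: nu([0,2]) = F(2) - F(0) = 6 - 0.0 = 6


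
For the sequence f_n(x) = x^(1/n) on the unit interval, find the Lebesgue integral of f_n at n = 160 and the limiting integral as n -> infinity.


At n = 160: f_160(x) = x^(1/160).
Step 1: integral(x^(1/160), 0, 1) = [x^(1/160+1) / (1/160+1)] from 0 to 1
     = 1 / (1/160 + 1) = 1 / ((160+1)/160) = 160/(160+1)
     = 160/161 = 0.993789
Step 2: As n -> infinity, f_n(x) = x^(1/n) -> 1 for x in (0,1], and f_n is increasing in n.
By MCT, lim_n integral(f_n) = integral(lim_n f_n) = integral(1, 0, 1) = 1.
Step 3: Verify convergence: 160/161 = 0.993789 -> 1


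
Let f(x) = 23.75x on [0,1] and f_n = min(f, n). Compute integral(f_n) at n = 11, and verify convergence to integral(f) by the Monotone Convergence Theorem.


f(x) = 23.75x on [0,1]; f_n(x) = min(23.75x, n). At n = 11:
Step 1: f(x) reaches 11 at x = 11/23.75 = 0.463158
Step 2: integral(f_11) = integral(23.75x, 0, 0.463158) + integral(11, 0.463158, 1)
       = 23.75*0.463158^2/2 + 11*(1 - 0.463158)
       = 2.547368 + 5.905263
       = 8.452632
Step 3: As n -> infinity, f_n increases to f, so by MCT integral(f_n) -> integral(f) = 23.75/2 = 11.875.
Convergence: integral(f_11) = 8.452632 -> 11.875 as n -> infinity


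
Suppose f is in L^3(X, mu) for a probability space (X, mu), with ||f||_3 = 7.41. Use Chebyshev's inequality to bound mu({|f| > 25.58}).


Chebyshev/Markov inequality: mu(|f| > eps) <= (||f||_p / eps)^p
Step 1: ||f||_3 / eps = 7.41 / 25.58 = 0.289679
Step 2: Raise to power p = 3:
  (0.289679)^3 = 0.024308
Step 3: Therefore mu(|f| > 25.58) <= 0.024308


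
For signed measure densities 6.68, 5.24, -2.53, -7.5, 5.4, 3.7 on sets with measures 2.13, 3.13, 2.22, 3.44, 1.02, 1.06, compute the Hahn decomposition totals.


Step 1: Compute signed measure on each set:
  Set 1: 6.68 * 2.13 = 14.2284
  Set 2: 5.24 * 3.13 = 16.4012
  Set 3: -2.53 * 2.22 = -5.6166
  Set 4: -7.5 * 3.44 = -25.8
  Set 5: 5.4 * 1.02 = 5.508
  Set 6: 3.7 * 1.06 = 3.922
Step 2: Total signed measure = (14.2284) + (16.4012) + (-5.6166) + (-25.8) + (5.508) + (3.922)
     = 8.643
Step 3: Positive part mu+(X) = sum of positive contributions = 40.0596
Step 4: Negative part mu-(X) = |sum of negative contributions| = 31.4166


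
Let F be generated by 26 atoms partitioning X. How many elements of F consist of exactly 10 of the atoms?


Each element of F is a union of some subset of the 26 atoms.
Elements that are unions of exactly 10 atoms correspond to 10-element subsets of the 26 atoms.
Count = C(26, 10) = 26! / (10! * 16!) = 5311735.


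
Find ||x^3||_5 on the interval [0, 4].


Step 1: ||f||_5 = (integral_0^4 |x^3|^5 dx)^(1/5)
     = (integral_0^4 x^15 dx)^(1/5)
Step 2: integral_0^4 x^15 dx = [x^16/(16)] from 0 to 4 = 4^16/16
     = 4294967296/16 = 2.684355e+08
Step 3: ||f||_5 = (2.684355e+08)^(1/5) = 48.50293


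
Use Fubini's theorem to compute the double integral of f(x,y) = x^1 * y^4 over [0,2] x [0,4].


By Fubini's theorem, the double integral factors as a product of single integrals:
Step 1: integral_0^2 x^1 dx = [x^2/2] from 0 to 2
     = 2^2/2 = 2
Step 2: integral_0^4 y^4 dy = [y^5/5] from 0 to 4
     = 4^5/5 = 204.8
Step 3: Double integral = 2 * 204.8 = 409.6


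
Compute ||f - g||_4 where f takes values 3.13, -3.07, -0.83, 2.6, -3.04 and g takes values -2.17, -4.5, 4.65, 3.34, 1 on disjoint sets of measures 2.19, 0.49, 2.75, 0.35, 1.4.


Step 1: Compute differences f_i - g_i:
  3.13 - -2.17 = 5.3
  -3.07 - -4.5 = 1.43
  -0.83 - 4.65 = -5.48
  2.6 - 3.34 = -0.74
  -3.04 - 1 = -4.04
Step 2: Compute |diff|^4 * measure for each set:
  |5.3|^4 * 2.19 = 789.0481 * 2.19 = 1728.015339
  |1.43|^4 * 0.49 = 4.181616 * 0.49 = 2.048992
  |-5.48|^4 * 2.75 = 901.824924 * 2.75 = 2480.018541
  |-0.74|^4 * 0.35 = 0.299866 * 0.35 = 0.104953
  |-4.04|^4 * 1.4 = 266.394627 * 1.4 = 372.952477
Step 3: Sum = 4583.140302
Step 4: ||f-g||_4 = (4583.140302)^(1/4) = 8.227934


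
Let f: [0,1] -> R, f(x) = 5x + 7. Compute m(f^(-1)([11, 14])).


f^(-1)([11, 14]) = {x : 11 <= 5x + 7 <= 14}
Solving: (11 - 7)/5 <= x <= (14 - 7)/5
= [0.8, 1.4]
Intersecting with [0,1]: [0.8, 1]
Measure = 1 - 0.8 = 0.2


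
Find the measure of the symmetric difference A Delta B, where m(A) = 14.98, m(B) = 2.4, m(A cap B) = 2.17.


m(A Delta B) = m(A) + m(B) - 2*m(A n B)
= 14.98 + 2.4 - 2*2.17
= 14.98 + 2.4 - 4.34
= 13.04


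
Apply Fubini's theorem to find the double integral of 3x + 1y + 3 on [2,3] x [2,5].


By Fubini, integrate in x first, then y.
Step 1: Fix y, integrate over x in [2,3]:
  integral(3x + 1y + 3, x=2..3)
  = 3*(3^2 - 2^2)/2 + (1y + 3)*(3 - 2)
  = 7.5 + (1y + 3)*1
  = 7.5 + 1y + 3
  = 10.5 + 1y
Step 2: Integrate over y in [2,5]:
  integral(10.5 + 1y, y=2..5)
  = 10.5*3 + 1*(5^2 - 2^2)/2
  = 31.5 + 10.5
  = 42


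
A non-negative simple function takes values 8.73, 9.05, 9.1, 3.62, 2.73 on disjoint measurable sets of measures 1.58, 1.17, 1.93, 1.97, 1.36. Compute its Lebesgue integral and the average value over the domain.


Step 1: Integral = sum(value_i * measure_i)
= 8.73*1.58 + 9.05*1.17 + 9.1*1.93 + 3.62*1.97 + 2.73*1.36
= 13.7934 + 10.5885 + 17.563 + 7.1314 + 3.7128
= 52.7891
Step 2: Total measure of domain = 1.58 + 1.17 + 1.93 + 1.97 + 1.36 = 8.01
Step 3: Average value = 52.7891 / 8.01 = 6.5904


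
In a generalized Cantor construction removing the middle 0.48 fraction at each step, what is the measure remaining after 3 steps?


Step 1: At each step, fraction remaining = 1 - 0.48 = 0.52
Step 2: After 3 steps, measure = (0.52)^3
Step 3: Computing the power step by step:
  After step 1: 0.52
  After step 2: 0.2704
  After step 3: 0.140608
Result = 0.140608


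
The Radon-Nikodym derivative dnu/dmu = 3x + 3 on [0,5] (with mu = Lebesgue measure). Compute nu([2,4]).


nu(A) = integral_A (dnu/dmu) dmu = integral_2^4 (3x + 3) dx
Step 1: Antiderivative F(x) = (3/2)x^2 + 3x
Step 2: F(4) = (3/2)*4^2 + 3*4 = 24 + 12 = 36
Step 3: F(2) = (3/2)*2^2 + 3*2 = 6 + 6 = 12
Step 4: nu([2,4]) = F(4) - F(2) = 36 - 12 = 24


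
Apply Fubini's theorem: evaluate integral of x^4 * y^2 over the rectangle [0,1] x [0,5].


By Fubini's theorem, the double integral factors as a product of single integrals:
Step 1: integral_0^1 x^4 dx = [x^5/5] from 0 to 1
     = 1^5/5 = 0.2
Step 2: integral_0^5 y^2 dy = [y^3/3] from 0 to 5
     = 5^3/3 = 41.666667
Step 3: Double integral = 0.2 * 41.666667 = 8.333333


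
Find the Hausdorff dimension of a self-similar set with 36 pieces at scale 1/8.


For a self-similar set with N copies scaled by 1/r:
dim_H = log(N)/log(r) = log(36)/log(8)
= 3.583519/2.079442
= 1.723308


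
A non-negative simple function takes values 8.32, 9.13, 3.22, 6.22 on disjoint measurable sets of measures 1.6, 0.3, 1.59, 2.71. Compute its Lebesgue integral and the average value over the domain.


Step 1: Integral = sum(value_i * measure_i)
= 8.32*1.6 + 9.13*0.3 + 3.22*1.59 + 6.22*2.71
= 13.312 + 2.739 + 5.1198 + 16.8562
= 38.027
Step 2: Total measure of domain = 1.6 + 0.3 + 1.59 + 2.71 = 6.2
Step 3: Average value = 38.027 / 6.2 = 6.133387


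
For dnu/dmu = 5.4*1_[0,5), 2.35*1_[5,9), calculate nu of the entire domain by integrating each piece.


Integrate each piece of the Radon-Nikodym derivative:
Step 1: integral_0^5 5.4 dx = 5.4*(5-0) = 5.4*5 = 27
Step 2: integral_5^9 2.35 dx = 2.35*(9-5) = 2.35*4 = 9.4
Total: 27 + 9.4 = 36.4


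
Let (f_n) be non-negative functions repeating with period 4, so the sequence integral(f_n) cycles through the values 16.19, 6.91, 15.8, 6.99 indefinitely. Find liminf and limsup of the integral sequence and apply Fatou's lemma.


The sequence (integral(f_n)) is periodic with period 4, repeating the values 16.19, 6.91, 15.8, 6.99 indefinitely.
Step 1: For a periodic sequence, every tail (a_m, a_(m+1), ...) contains all 4 period values infinitely often.
Step 2: Hence inf of every tail = min of the period values = min(16.19, 6.91, 15.8, 6.99) = 6.91.
        liminf_n integral(f_n) = sup over m of (inf of tail from m) = 6.91.
Step 3: Similarly sup of every tail = max of the period values = 16.19.
        limsup_n integral(f_n) = 16.19.
Step 4: Fatou's lemma: integral(liminf_n f_n) <= liminf_n integral(f_n) = 6.91.
        So the integral of the pointwise liminf is at most 6.91.


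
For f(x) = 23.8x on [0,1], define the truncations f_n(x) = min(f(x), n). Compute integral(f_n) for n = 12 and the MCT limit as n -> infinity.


f(x) = 23.8x on [0,1]; f_n(x) = min(23.8x, n). At n = 12:
Step 1: f(x) reaches 12 at x = 12/23.8 = 0.504202
Step 2: integral(f_12) = integral(23.8x, 0, 0.504202) + integral(12, 0.504202, 1)
       = 23.8*0.504202^2/2 + 12*(1 - 0.504202)
       = 3.02521 + 5.94958
       = 8.97479
Step 3: As n -> infinity, f_n increases to f, so by MCT integral(f_n) -> integral(f) = 23.8/2 = 11.9.
Convergence: integral(f_12) = 8.97479 -> 11.9 as n -> infinity


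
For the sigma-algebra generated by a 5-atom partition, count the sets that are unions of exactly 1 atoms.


Each element of F is a union of some subset of the 5 atoms.
Elements that are unions of exactly 1 atoms correspond to 1-element subsets of the 5 atoms.
Count = C(5, 1) = 5! / (1! * 4!) = 5.


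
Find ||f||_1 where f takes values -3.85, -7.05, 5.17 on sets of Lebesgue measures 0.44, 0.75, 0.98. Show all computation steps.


Step 1: Compute |f_i|^1 for each value:
  |-3.85|^1 = 3.85
  |-7.05|^1 = 7.05
  |5.17|^1 = 5.17
Step 2: Multiply by measures and sum:
  3.85 * 0.44 = 1.694
  7.05 * 0.75 = 5.2875
  5.17 * 0.98 = 5.0666
Sum = 1.694 + 5.2875 + 5.0666 = 12.0481
Step 3: Take the p-th root:
||f||_1 = (12.0481)^(1/1) = 12.0481


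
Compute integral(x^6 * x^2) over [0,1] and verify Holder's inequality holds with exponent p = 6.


Step 1: Exact integral of f*g = integral(x^8, 0, 1) = 1/9
     = 0.111111
Step 2: Holder bound with p=6, q=1.2:
  ||f||_p = (integral x^36 dx)^(1/6) = (1/37)^(1/6) = 0.547814
  ||g||_q = (integral x^2.4 dx)^(1/1.2) = (1/3.4)^(1/1.2) = 0.360662
Step 3: Holder bound = ||f||_p * ||g||_q = 0.547814 * 0.360662 = 0.197576
Verification: 0.111111 <= 0.197576 (Holder holds)


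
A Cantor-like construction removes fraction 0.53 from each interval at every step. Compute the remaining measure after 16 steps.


Step 1: At each step, fraction remaining = 1 - 0.53 = 0.47
Step 2: After 16 steps, measure = (0.47)^16
Result = 5.669774e-06


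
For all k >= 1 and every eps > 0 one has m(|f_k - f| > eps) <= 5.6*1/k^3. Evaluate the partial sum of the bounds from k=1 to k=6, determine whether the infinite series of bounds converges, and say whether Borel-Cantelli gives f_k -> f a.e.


Step 1: List the terms 5.6*1/k^3 for k = 1 to 6:
  k=1: 5.6
  k=2: 0.7
  k=3: 0.207407
  k=4: 0.0875
  k=5: 0.0448
  k=6: 0.025926
Step 2: Partial sum = 5.6 + 0.7 + 0.207407 + 0.0875 + 0.0448 + 0.025926
     = 6.665633
Step 3: The full series sum_(k>=1) 5.6*1/k^3 converges (p-series with p = 3 > 1; a constant multiple of a convergent series converges).
Step 4: Fix eps > 0. Since sum_k m(|f_k - f| > eps) < infinity, the Borel-Cantelli lemma gives
        m(limsup_k {|f_k - f| > eps}) = 0, i.e. for a.e. x, |f_k(x) - f(x)| <= eps for all large k.
        Applying this with eps = 1/j for j = 1, 2, ... and intersecting the countably many full-measure sets,
        for a.e. x we get limsup_k |f_k(x) - f(x)| <= 1/j for every j, hence f_k -> f almost everywhere.
Conclusion: series converges; Borel-Cantelli yields f_k -> f a.e.


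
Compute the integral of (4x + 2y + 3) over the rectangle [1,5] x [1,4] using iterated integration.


By Fubini, integrate in x first, then y.
Step 1: Fix y, integrate over x in [1,5]:
  integral(4x + 2y + 3, x=1..5)
  = 4*(5^2 - 1^2)/2 + (2y + 3)*(5 - 1)
  = 48 + (2y + 3)*4
  = 48 + 8y + 12
  = 60 + 8y
Step 2: Integrate over y in [1,4]:
  integral(60 + 8y, y=1..4)
  = 60*3 + 8*(4^2 - 1^2)/2
  = 180 + 60
  = 240


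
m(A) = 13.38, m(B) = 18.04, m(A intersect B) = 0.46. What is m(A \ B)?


m(A \ B) = m(A) - m(A n B)
= 13.38 - 0.46
= 12.92


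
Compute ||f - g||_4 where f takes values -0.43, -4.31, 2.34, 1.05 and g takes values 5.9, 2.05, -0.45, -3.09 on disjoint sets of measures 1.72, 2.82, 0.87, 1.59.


Step 1: Compute differences f_i - g_i:
  -0.43 - 5.9 = -6.33
  -4.31 - 2.05 = -6.36
  2.34 - -0.45 = 2.79
  1.05 - -3.09 = 4.14
Step 2: Compute |diff|^4 * measure for each set:
  |-6.33|^4 * 1.72 = 1605.516747 * 1.72 = 2761.488805
  |-6.36|^4 * 2.82 = 1636.17014 * 2.82 = 4613.999795
  |2.79|^4 * 0.87 = 60.592213 * 0.87 = 52.715225
  |4.14|^4 * 1.59 = 293.765888 * 1.59 = 467.087762
Step 3: Sum = 7895.291588
Step 4: ||f-g||_4 = (7895.291588)^(1/4) = 9.426317


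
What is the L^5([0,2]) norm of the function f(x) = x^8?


Step 1: ||f||_5 = (integral_0^2 |x^8|^5 dx)^(1/5)
     = (integral_0^2 x^40 dx)^(1/5)
Step 2: integral_0^2 x^40 dx = [x^41/(41)] from 0 to 2 = 2^41/41
     = 2199023255552/41 = 5.363471e+10
Step 3: ||f||_5 = (5.363471e+10)^(1/5) = 139.923027


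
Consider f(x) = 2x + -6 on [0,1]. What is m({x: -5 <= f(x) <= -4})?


f^(-1)([-5, -4]) = {x : -5 <= 2x + -6 <= -4}
Solving: (-5 - -6)/2 <= x <= (-4 - -6)/2
= [0.5, 1]
Intersecting with [0,1]: [0.5, 1]
Measure = 1 - 0.5 = 0.5


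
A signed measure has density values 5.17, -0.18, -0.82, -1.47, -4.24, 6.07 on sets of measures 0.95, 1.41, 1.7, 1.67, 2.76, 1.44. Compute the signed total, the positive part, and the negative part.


Step 1: Compute signed measure on each set:
  Set 1: 5.17 * 0.95 = 4.9115
  Set 2: -0.18 * 1.41 = -0.2538
  Set 3: -0.82 * 1.7 = -1.394
  Set 4: -1.47 * 1.67 = -2.4549
  Set 5: -4.24 * 2.76 = -11.7024
  Set 6: 6.07 * 1.44 = 8.7408
Step 2: Total signed measure = (4.9115) + (-0.2538) + (-1.394) + (-2.4549) + (-11.7024) + (8.7408)
     = -2.1528
Step 3: Positive part mu+(X) = sum of positive contributions = 13.6523
Step 4: Negative part mu-(X) = |sum of negative contributions| = 15.8051


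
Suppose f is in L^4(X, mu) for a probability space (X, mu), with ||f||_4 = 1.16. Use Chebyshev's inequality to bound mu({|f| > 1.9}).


Chebyshev/Markov inequality: mu(|f| > eps) <= (||f||_p / eps)^p
Step 1: ||f||_4 / eps = 1.16 / 1.9 = 0.610526
Step 2: Raise to power p = 4:
  (0.610526)^4 = 0.138937
Step 3: Therefore mu(|f| > 1.9) <= 0.138937


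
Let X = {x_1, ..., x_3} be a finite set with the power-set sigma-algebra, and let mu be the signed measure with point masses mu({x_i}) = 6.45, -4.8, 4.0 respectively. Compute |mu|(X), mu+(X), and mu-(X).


Step 1: Every measurable set is a union of atoms (the cells / points), so a Hahn decomposition is
  obtained by grouping atoms by sign: P = union of atoms with mu > 0, N = union of the remaining atoms.
  Atoms in P (indices): 1, 3;  atoms in N (indices): 2
  Positive values: 6.45, 4
  Negative values: -4.8
Step 2: mu+(X) = mu(P) = sum of positive atom values = 10.45
Step 3: mu-(X) = -mu(N) = sum of |negative atom values| = 4.8
Step 4: |mu|(X) = mu+(X) + mu-(X) = 10.45 + 4.8 = 15.25


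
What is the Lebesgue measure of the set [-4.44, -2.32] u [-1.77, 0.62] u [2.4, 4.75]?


For pairwise disjoint intervals, m(union) = sum of lengths.
= (-2.32 - -4.44) + (0.62 - -1.77) + (4.75 - 2.4)
= 2.12 + 2.39 + 2.35
= 6.86


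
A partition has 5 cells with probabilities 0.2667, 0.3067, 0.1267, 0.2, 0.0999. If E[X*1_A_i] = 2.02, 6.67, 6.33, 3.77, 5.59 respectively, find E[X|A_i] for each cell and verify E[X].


For each cell A_i: E[X|A_i] = E[X*1_A_i] / P(A_i)
Step 1: E[X|A_1] = 2.02 / 0.2667 = 7.574053
Step 2: E[X|A_2] = 6.67 / 0.3067 = 21.747636
Step 3: E[X|A_3] = 6.33 / 0.1267 = 49.960537
Step 4: E[X|A_4] = 3.77 / 0.2 = 18.85
Step 5: E[X|A_5] = 5.59 / 0.0999 = 55.955956
Verification: E[X] = sum E[X*1_A_i] = 2.02 + 6.67 + 6.33 + 3.77 + 5.59 = 24.38


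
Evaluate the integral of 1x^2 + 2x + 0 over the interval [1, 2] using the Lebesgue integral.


The Lebesgue integral of a Riemann-integrable function agrees with the Riemann integral.
Antiderivative F(x) = (1/3)x^3 + (2/2)x^2 + 0x
F(2) = (1/3)*2^3 + (2/2)*2^2 + 0*2
     = (1/3)*8 + (2/2)*4 + 0*2
     = 2.666667 + 4 + 0
     = 6.666667
F(1) = 1.333333
Integral = F(2) - F(1) = 6.666667 - 1.333333 = 5.333333


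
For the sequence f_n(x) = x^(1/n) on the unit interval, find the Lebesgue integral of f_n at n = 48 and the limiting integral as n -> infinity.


At n = 48: f_48(x) = x^(1/48).
Step 1: integral(x^(1/48), 0, 1) = [x^(1/48+1) / (1/48+1)] from 0 to 1
     = 1 / (1/48 + 1) = 1 / ((48+1)/48) = 48/(48+1)
     = 48/49 = 0.979592
Step 2: As n -> infinity, f_n(x) = x^(1/n) -> 1 for x in (0,1], and f_n is increasing in n.
By MCT, lim_n integral(f_n) = integral(lim_n f_n) = integral(1, 0, 1) = 1.
Step 3: Verify convergence: 48/49 = 0.979592 -> 1


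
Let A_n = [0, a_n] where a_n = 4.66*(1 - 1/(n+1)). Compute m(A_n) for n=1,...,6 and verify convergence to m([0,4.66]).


By continuity of measure from below: if A_n increases to A, then m(A_n) -> m(A).
Here A = [0, 4.66], so m(A) = 4.66
Step 1: a_1 = 4.66*(1 - 1/2) = 2.33, m(A_1) = 2.33
Step 2: a_2 = 4.66*(1 - 1/3) = 3.1067, m(A_2) = 3.1067
Step 3: a_3 = 4.66*(1 - 1/4) = 3.495, m(A_3) = 3.495
Step 4: a_4 = 4.66*(1 - 1/5) = 3.728, m(A_4) = 3.728
Step 5: a_5 = 4.66*(1 - 1/6) = 3.8833, m(A_5) = 3.8833
Step 6: a_6 = 4.66*(1 - 1/7) = 3.9943, m(A_6) = 3.9943
Limit: m(A_n) -> m([0,4.66]) = 4.66


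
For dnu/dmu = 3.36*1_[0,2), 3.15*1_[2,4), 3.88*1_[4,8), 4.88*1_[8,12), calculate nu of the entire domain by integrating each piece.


Integrate each piece of the Radon-Nikodym derivative:
Step 1: integral_0^2 3.36 dx = 3.36*(2-0) = 3.36*2 = 6.72
Step 2: integral_2^4 3.15 dx = 3.15*(4-2) = 3.15*2 = 6.3
Step 3: integral_4^8 3.88 dx = 3.88*(8-4) = 3.88*4 = 15.52
Step 4: integral_8^12 4.88 dx = 4.88*(12-8) = 4.88*4 = 19.52
Total: 6.72 + 6.3 + 15.52 + 19.52 = 48.06


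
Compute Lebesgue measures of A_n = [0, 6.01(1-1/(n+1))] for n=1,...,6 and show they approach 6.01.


By continuity of measure from below: if A_n increases to A, then m(A_n) -> m(A).
Here A = [0, 6.01], so m(A) = 6.01
Step 1: a_1 = 6.01*(1 - 1/2) = 3.005, m(A_1) = 3.005
Step 2: a_2 = 6.01*(1 - 1/3) = 4.0067, m(A_2) = 4.0067
Step 3: a_3 = 6.01*(1 - 1/4) = 4.5075, m(A_3) = 4.5075
Step 4: a_4 = 6.01*(1 - 1/5) = 4.808, m(A_4) = 4.808
Step 5: a_5 = 6.01*(1 - 1/6) = 5.0083, m(A_5) = 5.0083
Step 6: a_6 = 6.01*(1 - 1/7) = 5.1514, m(A_6) = 5.1514
Limit: m(A_n) -> m([0,6.01]) = 6.01


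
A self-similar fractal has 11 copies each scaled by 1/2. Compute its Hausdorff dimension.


For a self-similar set with N copies scaled by 1/r:
dim_H = log(N)/log(r) = log(11)/log(2)
= 2.397895/0.693147
= 3.459432


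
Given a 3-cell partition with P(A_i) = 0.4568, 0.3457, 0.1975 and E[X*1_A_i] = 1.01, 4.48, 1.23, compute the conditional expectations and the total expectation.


For each cell A_i: E[X|A_i] = E[X*1_A_i] / P(A_i)
Step 1: E[X|A_1] = 1.01 / 0.4568 = 2.211033
Step 2: E[X|A_2] = 4.48 / 0.3457 = 12.959213
Step 3: E[X|A_3] = 1.23 / 0.1975 = 6.227848
Verification: E[X] = sum E[X*1_A_i] = 1.01 + 4.48 + 1.23 = 6.72


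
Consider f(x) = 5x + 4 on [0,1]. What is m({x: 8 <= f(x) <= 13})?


f^(-1)([8, 13]) = {x : 8 <= 5x + 4 <= 13}
Solving: (8 - 4)/5 <= x <= (13 - 4)/5
= [0.8, 1.8]
Intersecting with [0,1]: [0.8, 1]
Measure = 1 - 0.8 = 0.2


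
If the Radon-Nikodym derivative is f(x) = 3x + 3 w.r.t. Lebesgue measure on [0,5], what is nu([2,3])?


nu(A) = integral_A (dnu/dmu) dmu = integral_2^3 (3x + 3) dx
Step 1: Antiderivative F(x) = (3/2)x^2 + 3x
Step 2: F(3) = (3/2)*3^2 + 3*3 = 13.5 + 9 = 22.5
Step 3: F(2) = (3/2)*2^2 + 3*2 = 6 + 6 = 12
Step 4: nu([2,3]) = F(3) - F(2) = 22.5 - 12 = 10.5


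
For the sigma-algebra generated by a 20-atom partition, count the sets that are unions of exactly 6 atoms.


Each element of F is a union of some subset of the 20 atoms.
Elements that are unions of exactly 6 atoms correspond to 6-element subsets of the 20 atoms.
Count = C(20, 6) = 20! / (6! * 14!) = 38760.


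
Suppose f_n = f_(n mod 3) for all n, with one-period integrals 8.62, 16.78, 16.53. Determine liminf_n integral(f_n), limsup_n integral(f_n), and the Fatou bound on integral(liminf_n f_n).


The sequence (integral(f_n)) is periodic with period 3, repeating the values 8.62, 16.78, 16.53 indefinitely.
Step 1: For a periodic sequence, every tail (a_m, a_(m+1), ...) contains all 3 period values infinitely often.
Step 2: Hence inf of every tail = min of the period values = min(8.62, 16.78, 16.53) = 8.62.
        liminf_n integral(f_n) = sup over m of (inf of tail from m) = 8.62.
Step 3: Similarly sup of every tail = max of the period values = 16.78.
        limsup_n integral(f_n) = 16.78.
Step 4: Fatou's lemma: integral(liminf_n f_n) <= liminf_n integral(f_n) = 8.62.
        So the integral of the pointwise liminf is at most 8.62.


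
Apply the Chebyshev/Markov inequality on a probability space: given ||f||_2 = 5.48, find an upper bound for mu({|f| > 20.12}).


Chebyshev/Markov inequality: mu(|f| > eps) <= (||f||_p / eps)^p
Step 1: ||f||_2 / eps = 5.48 / 20.12 = 0.272366
Step 2: Raise to power p = 2:
  (0.272366)^2 = 0.074183
Step 3: Therefore mu(|f| > 20.12) <= 0.074183


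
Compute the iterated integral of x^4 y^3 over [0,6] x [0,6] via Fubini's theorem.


By Fubini's theorem, the double integral factors as a product of single integrals:
Step 1: integral_0^6 x^4 dx = [x^5/5] from 0 to 6
     = 6^5/5 = 1555.2
Step 2: integral_0^6 y^3 dy = [y^4/4] from 0 to 6
     = 6^4/4 = 324
Step 3: Double integral = 1555.2 * 324 = 503884.8


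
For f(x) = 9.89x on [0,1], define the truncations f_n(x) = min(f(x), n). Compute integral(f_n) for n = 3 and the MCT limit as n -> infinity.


f(x) = 9.89x on [0,1]; f_n(x) = min(9.89x, n). At n = 3:
Step 1: f(x) reaches 3 at x = 3/9.89 = 0.303337
Step 2: integral(f_3) = integral(9.89x, 0, 0.303337) + integral(3, 0.303337, 1)
       = 9.89*0.303337^2/2 + 3*(1 - 0.303337)
       = 0.455005 + 2.08999
       = 2.544995
Step 3: As n -> infinity, f_n increases to f, so by MCT integral(f_n) -> integral(f) = 9.89/2 = 4.945.
Convergence: integral(f_3) = 2.544995 -> 4.945 as n -> infinity


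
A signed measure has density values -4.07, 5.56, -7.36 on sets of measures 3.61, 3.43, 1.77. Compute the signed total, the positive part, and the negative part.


Step 1: Compute signed measure on each set:
  Set 1: -4.07 * 3.61 = -14.6927
  Set 2: 5.56 * 3.43 = 19.0708
  Set 3: -7.36 * 1.77 = -13.0272
Step 2: Total signed measure = (-14.6927) + (19.0708) + (-13.0272)
     = -8.6491
Step 3: Positive part mu+(X) = sum of positive contributions = 19.0708
Step 4: Negative part mu-(X) = |sum of negative contributions| = 27.7199


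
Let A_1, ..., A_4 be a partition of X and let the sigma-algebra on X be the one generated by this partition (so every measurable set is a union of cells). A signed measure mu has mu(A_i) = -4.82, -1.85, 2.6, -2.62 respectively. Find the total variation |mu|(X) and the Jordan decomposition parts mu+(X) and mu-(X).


Step 1: Every measurable set is a union of atoms (the cells / points), so a Hahn decomposition is
  obtained by grouping atoms by sign: P = union of atoms with mu > 0, N = union of the remaining atoms.
  Atoms in P (indices): 3;  atoms in N (indices): 1, 2, 4
  Positive values: 2.6
  Negative values: -4.82, -1.85, -2.62
Step 2: mu+(X) = mu(P) = sum of positive atom values = 2.6
Step 3: mu-(X) = -mu(N) = sum of |negative atom values| = 9.29
Step 4: |mu|(X) = mu+(X) + mu-(X) = 2.6 + 9.29 = 11.89


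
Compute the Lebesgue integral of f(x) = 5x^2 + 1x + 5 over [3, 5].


The Lebesgue integral of a Riemann-integrable function agrees with the Riemann integral.
Antiderivative F(x) = (5/3)x^3 + (1/2)x^2 + 5x
F(5) = (5/3)*5^3 + (1/2)*5^2 + 5*5
     = (5/3)*125 + (1/2)*25 + 5*5
     = 208.333333 + 12.5 + 25
     = 245.833333
F(3) = 64.5
Integral = F(5) - F(3) = 245.833333 - 64.5 = 181.333333


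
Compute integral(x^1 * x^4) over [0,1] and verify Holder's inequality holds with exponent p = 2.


Step 1: Exact integral of f*g = integral(x^5, 0, 1) = 1/6
     = 0.166667
Step 2: Holder bound with p=2, q=2:
  ||f||_p = (integral x^2 dx)^(1/2) = (1/3)^(1/2) = 0.57735
  ||g||_q = (integral x^8 dx)^(1/2) = (1/9)^(1/2) = 0.333333
Step 3: Holder bound = ||f||_p * ||g||_q = 0.57735 * 0.333333 = 0.19245
Verification: 0.166667 <= 0.19245 (Holder holds)


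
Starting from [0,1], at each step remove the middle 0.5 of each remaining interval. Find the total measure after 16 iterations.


Step 1: At each step, fraction remaining = 1 - 0.5 = 0.5
Step 2: After 16 steps, measure = (0.5)^16
Result = 1.525879e-05


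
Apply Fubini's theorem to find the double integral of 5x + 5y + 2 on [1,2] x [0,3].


By Fubini, integrate in x first, then y.
Step 1: Fix y, integrate over x in [1,2]:
  integral(5x + 5y + 2, x=1..2)
  = 5*(2^2 - 1^2)/2 + (5y + 2)*(2 - 1)
  = 7.5 + (5y + 2)*1
  = 7.5 + 5y + 2
  = 9.5 + 5y
Step 2: Integrate over y in [0,3]:
  integral(9.5 + 5y, y=0..3)
  = 9.5*3 + 5*(3^2 - 0^2)/2
  = 28.5 + 22.5
  = 51


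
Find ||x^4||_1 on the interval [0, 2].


Step 1: ||f||_1 = (integral_0^2 |x^4|^1 dx)^(1/1)
     = (integral_0^2 x^4 dx)^(1/1)
Step 2: integral_0^2 x^4 dx = [x^5/(5)] from 0 to 2 = 2^5/5
     = 32/5 = 6.4
Step 3: ||f||_1 = (6.4)^(1/1) = 6.4


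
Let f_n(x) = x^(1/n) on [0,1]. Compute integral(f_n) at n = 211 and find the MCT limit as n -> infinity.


At n = 211: f_211(x) = x^(1/211).
Step 1: integral(x^(1/211), 0, 1) = [x^(1/211+1) / (1/211+1)] from 0 to 1
     = 1 / (1/211 + 1) = 1 / ((211+1)/211) = 211/(211+1)
     = 211/212 = 0.995283
Step 2: As n -> infinity, f_n(x) = x^(1/n) -> 1 for x in (0,1], and f_n is increasing in n.
By MCT, lim_n integral(f_n) = integral(lim_n f_n) = integral(1, 0, 1) = 1.
Step 3: Verify convergence: 211/212 = 0.995283 -> 1


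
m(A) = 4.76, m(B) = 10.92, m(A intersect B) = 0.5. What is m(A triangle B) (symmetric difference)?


m(A Delta B) = m(A) + m(B) - 2*m(A n B)
= 4.76 + 10.92 - 2*0.5
= 4.76 + 10.92 - 1
= 14.68


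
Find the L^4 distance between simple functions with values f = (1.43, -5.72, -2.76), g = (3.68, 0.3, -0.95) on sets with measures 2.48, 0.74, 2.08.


Step 1: Compute differences f_i - g_i:
  1.43 - 3.68 = -2.25
  -5.72 - 0.3 = -6.02
  -2.76 - -0.95 = -1.81
Step 2: Compute |diff|^4 * measure for each set:
  |-2.25|^4 * 2.48 = 25.628906 * 2.48 = 63.559688
  |-6.02|^4 * 0.74 = 1313.366592 * 0.74 = 971.891278
  |-1.81|^4 * 2.08 = 10.732831 * 2.08 = 22.324289
Step 3: Sum = 1057.775255
Step 4: ||f-g||_4 = (1057.775255)^(1/4) = 5.702934


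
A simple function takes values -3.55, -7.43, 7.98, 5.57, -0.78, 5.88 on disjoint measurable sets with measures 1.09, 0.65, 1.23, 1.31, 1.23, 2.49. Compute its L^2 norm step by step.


Step 1: Compute |f_i|^2 for each value:
  |-3.55|^2 = 12.6025
  |-7.43|^2 = 55.2049
  |7.98|^2 = 63.6804
  |5.57|^2 = 31.0249
  |-0.78|^2 = 0.6084
  |5.88|^2 = 34.5744
Step 2: Multiply by measures and sum:
  12.6025 * 1.09 = 13.736725
  55.2049 * 0.65 = 35.883185
  63.6804 * 1.23 = 78.326892
  31.0249 * 1.31 = 40.642619
  0.6084 * 1.23 = 0.748332
  34.5744 * 2.49 = 86.090256
Sum = 13.736725 + 35.883185 + 78.326892 + 40.642619 + 0.748332 + 86.090256 = 255.428009
Step 3: Take the p-th root:
||f||_2 = (255.428009)^(1/2) = 15.982115
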